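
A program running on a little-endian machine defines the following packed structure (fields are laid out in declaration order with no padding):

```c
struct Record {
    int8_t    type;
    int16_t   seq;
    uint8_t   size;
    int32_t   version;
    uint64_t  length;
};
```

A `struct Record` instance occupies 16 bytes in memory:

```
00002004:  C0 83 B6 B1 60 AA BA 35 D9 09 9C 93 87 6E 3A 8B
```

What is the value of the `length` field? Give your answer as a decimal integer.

10032452648497318361

`length` follows `type` (1 B), `seq` (2 B), `size` (1 B), `version` (4 B), so it starts at offset 1 + 2 + 1 + 4 = 8 and occupies 8 bytes.
Bytes at offsets 8..15: D9 09 9C 93 87 6E 3A 8B.
Little-endian: lowest address holds the least-significant byte.
Reassemble most-significant byte first: 8B 3A 6E 87 93 9C 09 D9 → 0x8B3A6E87939C09D9.
0x8B3A6E87939C09D9 = 10032452648497318361.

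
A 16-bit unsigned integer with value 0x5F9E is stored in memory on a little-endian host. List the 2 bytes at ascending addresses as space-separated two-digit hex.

Split into bytes (most-significant first): 5F 9E.
In little-endian order the low byte comes first in memory.
So at ascending addresses the bytes are 9E 5F.

9E 5F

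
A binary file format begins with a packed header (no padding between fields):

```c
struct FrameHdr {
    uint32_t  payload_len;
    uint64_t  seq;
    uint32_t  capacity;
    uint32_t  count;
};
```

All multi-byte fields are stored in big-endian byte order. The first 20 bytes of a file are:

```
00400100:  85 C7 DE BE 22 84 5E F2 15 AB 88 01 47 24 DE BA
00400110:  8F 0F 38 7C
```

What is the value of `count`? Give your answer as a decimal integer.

2400139388

`count` follows `payload_len` (4 B), `seq` (8 B), `capacity` (4 B), so it starts at offset 4 + 8 + 4 = 16 and occupies 4 bytes.
Bytes at offsets 16..19: 8F 0F 38 7C.
Big-endian stores the most-significant byte at the lowest address.
The bytes are already most-significant first: 0x8F0F387C.
0x8F0F387C = 2400139388.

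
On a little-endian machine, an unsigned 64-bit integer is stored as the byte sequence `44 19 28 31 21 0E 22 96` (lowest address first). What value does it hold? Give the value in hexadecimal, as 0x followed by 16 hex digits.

0x96220E2131281944

Little-endian: lowest address holds the least-significant byte.
Reassemble most-significant byte first: 96 22 0E 21 31 28 19 44 → 0x96220E2131281944.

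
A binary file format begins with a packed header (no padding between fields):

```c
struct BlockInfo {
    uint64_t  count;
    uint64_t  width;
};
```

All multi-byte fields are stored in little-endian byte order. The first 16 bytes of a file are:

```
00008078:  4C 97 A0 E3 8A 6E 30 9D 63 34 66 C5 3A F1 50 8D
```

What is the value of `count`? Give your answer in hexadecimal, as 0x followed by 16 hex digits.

0x9D306E8AE3A0974C

`count` is the first field, at byte offset 0, occupying 8 bytes.
Bytes at offsets 0..7: 4C 97 A0 E3 8A 6E 30 9D.
In little-endian order the low byte comes first in memory.
Reassemble most-significant byte first: 9D 30 6E 8A E3 A0 97 4C → 0x9D306E8AE3A0974C.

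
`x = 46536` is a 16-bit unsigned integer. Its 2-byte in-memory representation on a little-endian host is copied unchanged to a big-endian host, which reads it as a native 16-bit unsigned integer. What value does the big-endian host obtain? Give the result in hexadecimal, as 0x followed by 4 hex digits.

46536 in 16-bit hexadecimal is 0xB5C8.
Stored little-endian, the bytes at ascending addresses are C8 B5.
Read back as big-endian, the last byte is least significant, giving 0xC8B5.

0xC8B5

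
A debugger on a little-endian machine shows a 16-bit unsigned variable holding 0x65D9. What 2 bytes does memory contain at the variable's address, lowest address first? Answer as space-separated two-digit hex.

D9 65

Split into bytes (most-significant first): 65 D9.
In little-endian order the low byte comes first in memory.
So at ascending addresses the bytes are D9 65.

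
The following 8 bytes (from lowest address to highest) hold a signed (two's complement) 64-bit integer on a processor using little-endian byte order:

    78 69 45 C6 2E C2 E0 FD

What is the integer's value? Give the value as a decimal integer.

Little-endian: lowest address holds the least-significant byte.
Reassemble most-significant byte first: FD E0 C2 2E C6 45 69 78 → 0xFDE0C22EC6456978.
Top bit is set, so as a signed 64-bit value this is 0xFDE0C22EC6456978 − 2^64 = -152908881179874952.

-152908881179874952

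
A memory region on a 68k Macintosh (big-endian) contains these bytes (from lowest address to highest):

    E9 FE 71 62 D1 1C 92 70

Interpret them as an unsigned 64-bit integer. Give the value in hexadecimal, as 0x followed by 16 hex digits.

0xE9FE7162D11C9270

Big-endian: lowest address holds the most-significant byte.
The bytes are already most-significant first: 0xE9FE7162D11C9270.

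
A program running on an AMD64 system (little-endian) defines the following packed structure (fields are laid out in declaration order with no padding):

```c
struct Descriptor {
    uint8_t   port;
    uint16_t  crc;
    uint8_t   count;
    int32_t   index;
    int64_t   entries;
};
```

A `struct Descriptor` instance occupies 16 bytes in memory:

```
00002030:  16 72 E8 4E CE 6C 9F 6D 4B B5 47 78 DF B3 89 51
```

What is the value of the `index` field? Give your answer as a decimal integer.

`index` follows `port` (1 B), `crc` (2 B), `count` (1 B), so it starts at offset 1 + 2 + 1 = 4 and occupies 4 bytes.
Bytes at offsets 4..7: CE 6C 9F 6D.
In little-endian order the low byte comes first in memory.
Reassemble most-significant byte first: 6D 9F 6C CE → 0x6D9F6CCE.
0x6D9F6CCE = 1839164622.

1839164622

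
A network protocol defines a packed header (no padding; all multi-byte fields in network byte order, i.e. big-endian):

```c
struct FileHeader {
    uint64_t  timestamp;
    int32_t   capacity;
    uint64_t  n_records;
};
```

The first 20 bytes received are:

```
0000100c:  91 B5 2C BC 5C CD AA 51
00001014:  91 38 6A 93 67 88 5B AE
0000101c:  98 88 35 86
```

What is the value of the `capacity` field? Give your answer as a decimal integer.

-1858573677

`capacity` follows `timestamp` (8 bytes), so it starts at byte offset 8 and occupies 4 bytes.
Bytes at offsets 8..11: 91 38 6A 93.
Big-endian: lowest address holds the most-significant byte.
The bytes are already most-significant first: 0x91386A93.
Top bit is set, so as a signed 32-bit value this is 0x91386A93 − 2^32 = -1858573677.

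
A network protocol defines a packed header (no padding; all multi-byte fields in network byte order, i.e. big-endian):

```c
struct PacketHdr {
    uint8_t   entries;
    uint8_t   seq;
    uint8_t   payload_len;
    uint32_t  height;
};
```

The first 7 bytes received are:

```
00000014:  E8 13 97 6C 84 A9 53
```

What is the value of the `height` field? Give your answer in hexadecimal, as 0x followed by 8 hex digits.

0x6C84A953

`height` follows `entries` (1 B), `seq` (1 B), `payload_len` (1 B), so it starts at offset 1 + 1 + 1 = 3 and occupies 4 bytes.
Bytes at offsets 3..6: 6C 84 A9 53.
In big-endian order the high byte comes first in memory.
The bytes are already most-significant first: 0x6C84A953.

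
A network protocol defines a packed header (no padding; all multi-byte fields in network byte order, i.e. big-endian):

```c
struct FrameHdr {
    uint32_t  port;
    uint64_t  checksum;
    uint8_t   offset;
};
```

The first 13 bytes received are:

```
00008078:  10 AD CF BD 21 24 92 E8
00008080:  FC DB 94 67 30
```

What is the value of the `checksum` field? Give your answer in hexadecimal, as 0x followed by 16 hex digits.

0x212492E8FCDB9467

`checksum` follows `port` (4 bytes), so it starts at byte offset 4 and occupies 8 bytes.
Bytes at offsets 4..11: 21 24 92 E8 FC DB 94 67.
In big-endian order the high byte comes first in memory.
The bytes are already most-significant first: 0x212492E8FCDB9467.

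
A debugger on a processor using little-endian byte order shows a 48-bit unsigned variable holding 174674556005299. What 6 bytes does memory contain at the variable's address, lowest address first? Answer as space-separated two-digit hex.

B3 AB DC 96 DD 9E

174674556005299 in hexadecimal, padded to 48 bits, is 0x9EDD96DCABB3.
Split into bytes (most-significant first): 9E DD 96 DC AB B3.
Little-endian stores the least-significant byte at the lowest address.
So at ascending addresses the bytes are B3 AB DC 96 DD 9E.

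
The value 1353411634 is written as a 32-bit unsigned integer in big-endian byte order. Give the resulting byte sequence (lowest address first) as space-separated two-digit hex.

1353411634 in hexadecimal, padded to 32 bits, is 0x50AB6C32.
Split into bytes (most-significant first): 50 AB 6C 32.
In big-endian order the high byte comes first in memory.
So the memory order matches the most-significant-first order: 50 AB 6C 32.

50 AB 6C 32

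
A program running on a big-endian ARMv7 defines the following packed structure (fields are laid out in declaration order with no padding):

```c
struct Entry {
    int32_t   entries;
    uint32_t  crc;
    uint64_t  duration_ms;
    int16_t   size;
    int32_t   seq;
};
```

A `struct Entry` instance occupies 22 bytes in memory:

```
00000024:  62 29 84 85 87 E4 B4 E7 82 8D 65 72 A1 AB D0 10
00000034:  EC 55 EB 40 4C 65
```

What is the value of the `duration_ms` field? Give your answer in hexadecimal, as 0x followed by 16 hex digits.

`duration_ms` follows `entries` (4 B), `crc` (4 B), so it starts at offset 4 + 4 = 8 and occupies 8 bytes.
Bytes at offsets 8..15: 82 8D 65 72 A1 AB D0 10.
Big-endian: lowest address holds the most-significant byte.
The bytes are already most-significant first: 0x828D6572A1ABD010.

0x828D6572A1ABD010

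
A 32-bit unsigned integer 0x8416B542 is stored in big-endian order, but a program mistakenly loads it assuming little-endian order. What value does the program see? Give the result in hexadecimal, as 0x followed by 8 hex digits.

Stored big-endian, the bytes at ascending addresses are 84 16 B5 42.
Read back as little-endian, the first byte is least significant, giving 0x42B51684.

0x42B51684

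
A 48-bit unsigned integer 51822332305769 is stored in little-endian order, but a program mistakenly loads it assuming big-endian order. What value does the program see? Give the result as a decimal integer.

51822332305769 in 48-bit hexadecimal is 0x2F21D3B56169.
Stored little-endian, the bytes at ascending addresses are 69 61 B5 D3 21 2F.
Read back as big-endian, the last byte is least significant, giving 0x6961B5D3212F.
0x6961B5D3212F = 115868383256879.

115868383256879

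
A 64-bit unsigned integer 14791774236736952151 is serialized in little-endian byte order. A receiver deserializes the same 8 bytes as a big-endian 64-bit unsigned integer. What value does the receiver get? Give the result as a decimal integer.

14791774236736952151 in 64-bit hexadecimal is 0xCD46F04C527B1757.
Stored little-endian, the bytes at ascending addresses are 57 17 7B 52 4C F0 46 CD.
Read back as big-endian, the last byte is least significant, giving 0x57177B524CF046CD.
0x57177B524CF046CD = 6275620199172425421.

6275620199172425421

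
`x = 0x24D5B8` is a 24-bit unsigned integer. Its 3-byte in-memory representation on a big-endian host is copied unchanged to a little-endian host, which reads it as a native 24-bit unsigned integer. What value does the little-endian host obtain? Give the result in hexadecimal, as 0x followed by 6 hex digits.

Stored big-endian, the bytes at ascending addresses are 24 D5 B8.
Read back as little-endian, the first byte is least significant, giving 0xB8D524.

0xB8D524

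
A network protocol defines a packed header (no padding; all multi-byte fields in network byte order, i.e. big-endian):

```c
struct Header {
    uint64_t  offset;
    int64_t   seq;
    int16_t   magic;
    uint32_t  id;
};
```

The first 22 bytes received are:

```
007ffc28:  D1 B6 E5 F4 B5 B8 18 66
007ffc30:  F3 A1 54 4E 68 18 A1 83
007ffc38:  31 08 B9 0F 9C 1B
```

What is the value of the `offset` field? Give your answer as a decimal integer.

`offset` is the first field, at byte offset 0, occupying 8 bytes.
Bytes at offsets 0..7: D1 B6 E5 F4 B5 B8 18 66.
Big-endian: lowest address holds the most-significant byte.
The bytes are already most-significant first: 0xD1B6E5F4B5B81866.
0xD1B6E5F4B5B81866 = 15111518438871799910.

15111518438871799910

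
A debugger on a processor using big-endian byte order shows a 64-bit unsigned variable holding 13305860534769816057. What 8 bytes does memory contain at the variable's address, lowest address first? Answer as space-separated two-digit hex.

B8 A7 E9 A8 AD D8 11 F9

13305860534769816057 in hexadecimal, padded to 64 bits, is 0xB8A7E9A8ADD811F9.
Split into bytes (most-significant first): B8 A7 E9 A8 AD D8 11 F9.
Big-endian stores the most-significant byte at the lowest address.
So the memory order matches the most-significant-first order: B8 A7 E9 A8 AD D8 11 F9.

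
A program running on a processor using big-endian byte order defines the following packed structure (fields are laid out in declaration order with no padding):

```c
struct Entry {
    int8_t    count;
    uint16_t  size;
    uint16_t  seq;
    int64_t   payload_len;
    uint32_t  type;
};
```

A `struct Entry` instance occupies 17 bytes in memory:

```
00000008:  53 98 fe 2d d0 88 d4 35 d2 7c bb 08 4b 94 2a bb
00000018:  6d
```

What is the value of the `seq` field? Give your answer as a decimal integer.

`seq` follows `count` (1 B), `size` (2 B), so it starts at offset 1 + 2 = 3 and occupies 2 bytes.
Bytes at offsets 3..4: 2D D0.
In big-endian order the high byte comes first in memory.
The bytes are already most-significant first: 0x2DD0.
0x2DD0 = 11728.

11728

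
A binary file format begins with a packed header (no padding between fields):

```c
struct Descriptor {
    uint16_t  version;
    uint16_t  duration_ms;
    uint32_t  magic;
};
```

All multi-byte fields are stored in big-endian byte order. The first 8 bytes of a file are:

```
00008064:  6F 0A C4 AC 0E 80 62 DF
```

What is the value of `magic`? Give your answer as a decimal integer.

243294943

`magic` follows `version` (2 B), `duration_ms` (2 B), so it starts at offset 2 + 2 = 4 and occupies 4 bytes.
Bytes at offsets 4..7: 0E 80 62 DF.
In big-endian order the high byte comes first in memory.
The bytes are already most-significant first: 0x0E8062DF.
0x0E8062DF = 243294943.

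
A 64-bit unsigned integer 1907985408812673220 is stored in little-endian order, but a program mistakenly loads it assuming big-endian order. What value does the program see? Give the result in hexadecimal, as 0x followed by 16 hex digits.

0xC468E8D09E867A1A

1907985408812673220 in 64-bit hexadecimal is 0x1A7A869ED0E868C4.
Stored little-endian, the bytes at ascending addresses are C4 68 E8 D0 9E 86 7A 1A.
Read back as big-endian, the last byte is least significant, giving 0xC468E8D09E867A1A.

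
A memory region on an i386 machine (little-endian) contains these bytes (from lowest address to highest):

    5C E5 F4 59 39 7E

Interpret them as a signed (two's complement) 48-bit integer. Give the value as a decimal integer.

In little-endian order the low byte comes first in memory.
Reassemble most-significant byte first: 7E 39 59 F4 E5 5C → 0x7E3959F4E55C.
0x7E3959F4E55C = 138784787457372.

138784787457372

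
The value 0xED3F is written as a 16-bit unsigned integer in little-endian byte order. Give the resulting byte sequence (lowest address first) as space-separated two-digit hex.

3F ED

Split into bytes (most-significant first): ED 3F.
In little-endian order the low byte comes first in memory.
So at ascending addresses the bytes are 3F ED.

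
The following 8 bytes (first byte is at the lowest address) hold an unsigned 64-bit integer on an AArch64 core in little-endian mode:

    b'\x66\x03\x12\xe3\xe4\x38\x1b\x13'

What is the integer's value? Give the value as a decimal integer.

Little-endian: lowest address holds the least-significant byte.
Reassemble most-significant byte first: 13 1B 38 E4 E3 12 03 66 → 0x131B38E4E3120366.
0x131B38E4E3120366 = 1376756666805125990.

1376756666805125990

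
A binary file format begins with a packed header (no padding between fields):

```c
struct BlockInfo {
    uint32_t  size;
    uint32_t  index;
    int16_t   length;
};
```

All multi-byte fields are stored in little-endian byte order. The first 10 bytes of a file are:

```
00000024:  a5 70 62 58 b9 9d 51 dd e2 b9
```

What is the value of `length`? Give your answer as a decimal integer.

-17950

`length` follows `size` (4 B), `index` (4 B), so it starts at offset 4 + 4 = 8 and occupies 2 bytes.
Bytes at offsets 8..9: E2 B9.
Little-endian: lowest address holds the least-significant byte.
Reassemble most-significant byte first: B9 E2 → 0xB9E2.
Top bit is set, so as a signed 16-bit value this is 0xB9E2 − 2^16 = -17950.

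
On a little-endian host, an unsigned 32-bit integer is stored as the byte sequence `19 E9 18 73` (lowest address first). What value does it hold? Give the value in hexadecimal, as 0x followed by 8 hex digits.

Little-endian stores the least-significant byte at the lowest address.
Reassemble most-significant byte first: 73 18 E9 19 → 0x7318E919.

0x7318E919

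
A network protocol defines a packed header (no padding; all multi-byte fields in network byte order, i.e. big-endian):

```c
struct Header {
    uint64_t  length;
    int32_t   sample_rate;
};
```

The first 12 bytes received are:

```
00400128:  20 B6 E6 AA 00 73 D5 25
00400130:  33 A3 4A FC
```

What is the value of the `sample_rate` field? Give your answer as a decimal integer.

866339580

`sample_rate` follows `length` (8 bytes), so it starts at byte offset 8 and occupies 4 bytes.
Bytes at offsets 8..11: 33 A3 4A FC.
In big-endian order the high byte comes first in memory.
The bytes are already most-significant first: 0x33A34AFC.
0x33A34AFC = 866339580.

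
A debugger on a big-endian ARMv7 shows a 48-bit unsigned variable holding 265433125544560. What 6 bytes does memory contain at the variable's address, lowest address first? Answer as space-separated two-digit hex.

F1 68 F7 28 E2 70

265433125544560 in hexadecimal, padded to 48 bits, is 0xF168F728E270.
Split into bytes (most-significant first): F1 68 F7 28 E2 70.
In big-endian order the high byte comes first in memory.
So the memory order matches the most-significant-first order: F1 68 F7 28 E2 70.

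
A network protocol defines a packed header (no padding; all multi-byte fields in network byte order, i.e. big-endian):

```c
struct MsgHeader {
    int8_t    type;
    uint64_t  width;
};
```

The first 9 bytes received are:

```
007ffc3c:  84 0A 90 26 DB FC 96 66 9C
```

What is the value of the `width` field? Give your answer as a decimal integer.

`width` follows `type` (1 byte), so it starts at byte offset 1 and occupies 8 bytes.
Bytes at offsets 1..8: 0A 90 26 DB FC 96 66 9C.
Big-endian: lowest address holds the most-significant byte.
The bytes are already most-significant first: 0x0A9026DBFC96669C.
0x0A9026DBFC96669C = 761151063303022236.

761151063303022236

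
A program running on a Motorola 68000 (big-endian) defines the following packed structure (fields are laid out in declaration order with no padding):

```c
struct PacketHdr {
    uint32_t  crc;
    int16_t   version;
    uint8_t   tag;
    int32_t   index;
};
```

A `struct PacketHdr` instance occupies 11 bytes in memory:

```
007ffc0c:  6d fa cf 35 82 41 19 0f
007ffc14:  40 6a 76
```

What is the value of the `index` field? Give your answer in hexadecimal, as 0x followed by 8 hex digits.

0x0F406A76

`index` follows `crc` (4 B), `version` (2 B), `tag` (1 B), so it starts at offset 4 + 2 + 1 = 7 and occupies 4 bytes.
Bytes at offsets 7..10: 0F 40 6A 76.
Big-endian: lowest address holds the most-significant byte.
The bytes are already most-significant first: 0x0F406A76.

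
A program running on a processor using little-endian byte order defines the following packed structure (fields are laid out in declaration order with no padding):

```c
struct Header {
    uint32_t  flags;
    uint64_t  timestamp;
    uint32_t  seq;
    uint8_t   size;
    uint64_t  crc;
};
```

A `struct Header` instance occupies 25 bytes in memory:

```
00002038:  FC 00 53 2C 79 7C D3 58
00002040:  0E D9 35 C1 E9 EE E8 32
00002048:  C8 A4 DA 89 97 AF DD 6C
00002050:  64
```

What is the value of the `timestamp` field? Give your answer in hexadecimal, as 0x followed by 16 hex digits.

`timestamp` follows `flags` (4 bytes), so it starts at byte offset 4 and occupies 8 bytes.
Bytes at offsets 4..11: 79 7C D3 58 0E D9 35 C1.
In little-endian order the low byte comes first in memory.
Reassemble most-significant byte first: C1 35 D9 0E 58 D3 7C 79 → 0xC135D90E58D37C79.

0xC135D90E58D37C79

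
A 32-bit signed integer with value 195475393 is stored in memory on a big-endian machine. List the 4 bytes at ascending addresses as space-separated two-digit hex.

0B A6 B7 C1

195475393 in hexadecimal, padded to 32 bits, is 0x0BA6B7C1.
Split into bytes (most-significant first): 0B A6 B7 C1.
Big-endian: lowest address holds the most-significant byte.
So the memory order matches the most-significant-first order: 0B A6 B7 C1.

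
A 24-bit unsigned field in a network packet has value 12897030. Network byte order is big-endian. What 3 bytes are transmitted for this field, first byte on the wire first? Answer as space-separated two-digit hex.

C4 CB 06

12897030 in hexadecimal, padded to 24 bits, is 0xC4CB06.
Split into bytes (most-significant first): C4 CB 06.
Big-endian: lowest address holds the most-significant byte.
So the memory order matches the most-significant-first order: C4 CB 06.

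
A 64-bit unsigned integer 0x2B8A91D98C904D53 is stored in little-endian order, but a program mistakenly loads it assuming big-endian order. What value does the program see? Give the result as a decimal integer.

6002612812974754347

Stored little-endian, the bytes at ascending addresses are 53 4D 90 8C D9 91 8A 2B.
Read back as big-endian, the last byte is least significant, giving 0x534D908CD9918A2B.
0x534D908CD9918A2B = 6002612812974754347.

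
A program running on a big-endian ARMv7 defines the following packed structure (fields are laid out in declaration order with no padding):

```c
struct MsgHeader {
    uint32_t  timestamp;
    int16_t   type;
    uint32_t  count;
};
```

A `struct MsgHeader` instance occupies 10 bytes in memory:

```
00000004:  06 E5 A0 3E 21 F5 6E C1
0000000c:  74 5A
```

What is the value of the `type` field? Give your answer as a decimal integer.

8693

`type` follows `timestamp` (4 bytes), so it starts at byte offset 4 and occupies 2 bytes.
Bytes at offsets 4..5: 21 F5.
Big-endian: lowest address holds the most-significant byte.
The bytes are already most-significant first: 0x21F5.
0x21F5 = 8693.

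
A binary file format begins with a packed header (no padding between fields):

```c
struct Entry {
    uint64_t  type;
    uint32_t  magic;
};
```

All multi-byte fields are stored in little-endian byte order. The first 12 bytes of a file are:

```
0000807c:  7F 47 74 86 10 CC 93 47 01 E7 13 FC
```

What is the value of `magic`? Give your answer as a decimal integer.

4229162753

`magic` follows `type` (8 bytes), so it starts at byte offset 8 and occupies 4 bytes.
Bytes at offsets 8..11: 01 E7 13 FC.
Little-endian stores the least-significant byte at the lowest address.
Reassemble most-significant byte first: FC 13 E7 01 → 0xFC13E701.
0xFC13E701 = 4229162753.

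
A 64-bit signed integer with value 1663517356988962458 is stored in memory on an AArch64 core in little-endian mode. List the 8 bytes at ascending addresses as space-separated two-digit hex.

9A 16 06 F5 38 00 16 17

1663517356988962458 in hexadecimal, padded to 64 bits, is 0x17160038F506169A.
Split into bytes (most-significant first): 17 16 00 38 F5 06 16 9A.
In little-endian order the low byte comes first in memory.
So at ascending addresses the bytes are 9A 16 06 F5 38 00 16 17.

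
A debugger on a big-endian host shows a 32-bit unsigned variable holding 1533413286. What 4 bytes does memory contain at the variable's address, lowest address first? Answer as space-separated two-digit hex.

5B 66 07 A6

1533413286 in hexadecimal, padded to 32 bits, is 0x5B6607A6.
Split into bytes (most-significant first): 5B 66 07 A6.
Big-endian stores the most-significant byte at the lowest address.
So the memory order matches the most-significant-first order: 5B 66 07 A6.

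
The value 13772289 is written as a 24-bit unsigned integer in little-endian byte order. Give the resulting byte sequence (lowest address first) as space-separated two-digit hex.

01 26 D2

13772289 in hexadecimal, padded to 24 bits, is 0xD22601.
Split into bytes (most-significant first): D2 26 01.
In little-endian order the low byte comes first in memory.
So at ascending addresses the bytes are 01 26 D2.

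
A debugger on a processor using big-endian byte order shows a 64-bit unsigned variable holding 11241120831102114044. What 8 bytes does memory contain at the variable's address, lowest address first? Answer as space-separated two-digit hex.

11241120831102114044 in hexadecimal, padded to 64 bits, is 0x9C007BD67F15D8FC.
Split into bytes (most-significant first): 9C 00 7B D6 7F 15 D8 FC.
In big-endian order the high byte comes first in memory.
So the memory order matches the most-significant-first order: 9C 00 7B D6 7F 15 D8 FC.

9C 00 7B D6 7F 15 D8 FC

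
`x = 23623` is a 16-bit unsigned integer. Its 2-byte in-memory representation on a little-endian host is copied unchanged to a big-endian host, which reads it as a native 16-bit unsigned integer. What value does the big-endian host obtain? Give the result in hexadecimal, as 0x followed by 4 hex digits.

23623 in 16-bit hexadecimal is 0x5C47.
Stored little-endian, the bytes at ascending addresses are 47 5C.
Read back as big-endian, the last byte is least significant, giving 0x475C.

0x475C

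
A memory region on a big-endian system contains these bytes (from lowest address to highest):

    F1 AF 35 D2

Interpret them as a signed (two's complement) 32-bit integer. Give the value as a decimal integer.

Big-endian stores the most-significant byte at the lowest address.
The bytes are already most-significant first: 0xF1AF35D2.
Top bit is set, so as a signed 32-bit value this is 0xF1AF35D2 − 2^32 = -240175662.

-240175662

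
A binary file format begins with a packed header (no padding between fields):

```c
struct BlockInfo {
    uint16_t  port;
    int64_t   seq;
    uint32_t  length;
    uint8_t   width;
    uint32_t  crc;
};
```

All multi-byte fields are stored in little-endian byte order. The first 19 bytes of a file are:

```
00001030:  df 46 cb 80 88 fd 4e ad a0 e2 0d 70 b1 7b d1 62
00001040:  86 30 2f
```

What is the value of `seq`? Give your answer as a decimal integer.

`seq` follows `port` (2 bytes), so it starts at byte offset 2 and occupies 8 bytes.
Bytes at offsets 2..9: CB 80 88 FD 4E AD A0 E2.
In little-endian order the low byte comes first in memory.
Reassemble most-significant byte first: E2 A0 AD 4E FD 88 80 CB → 0xE2A0AD4EFD8880CB.
Top bit is set, so as a signed 64-bit value this is 0xE2A0AD4EFD8880CB − 2^64 = -2116501270091497269.

-2116501270091497269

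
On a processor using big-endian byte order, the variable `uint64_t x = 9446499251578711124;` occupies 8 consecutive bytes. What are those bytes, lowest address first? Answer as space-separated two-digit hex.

9446499251578711124 in hexadecimal, padded to 64 bits, is 0x8318B5050557AC54.
Split into bytes (most-significant first): 83 18 B5 05 05 57 AC 54.
In big-endian order the high byte comes first in memory.
So the memory order matches the most-significant-first order: 83 18 B5 05 05 57 AC 54.

83 18 B5 05 05 57 AC 54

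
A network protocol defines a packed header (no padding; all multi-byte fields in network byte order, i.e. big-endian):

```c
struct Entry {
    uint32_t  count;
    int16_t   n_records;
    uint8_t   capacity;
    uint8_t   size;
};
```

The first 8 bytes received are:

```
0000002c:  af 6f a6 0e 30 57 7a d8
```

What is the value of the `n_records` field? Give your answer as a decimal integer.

`n_records` follows `count` (4 bytes), so it starts at byte offset 4 and occupies 2 bytes.
Bytes at offsets 4..5: 30 57.
In big-endian order the high byte comes first in memory.
The bytes are already most-significant first: 0x3057.
0x3057 = 12375.

12375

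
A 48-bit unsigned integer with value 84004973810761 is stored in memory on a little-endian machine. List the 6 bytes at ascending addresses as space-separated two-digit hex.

84004973810761 in hexadecimal, padded to 48 bits, is 0x4C66EE9F9449.
Split into bytes (most-significant first): 4C 66 EE 9F 94 49.
Little-endian stores the least-significant byte at the lowest address.
So at ascending addresses the bytes are 49 94 9F EE 66 4C.

49 94 9F EE 66 4C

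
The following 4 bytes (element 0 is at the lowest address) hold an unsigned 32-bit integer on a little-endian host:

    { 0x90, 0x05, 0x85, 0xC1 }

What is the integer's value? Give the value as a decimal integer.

3246720400

Little-endian: lowest address holds the least-significant byte.
Reassemble most-significant byte first: C1 85 05 90 → 0xC1850590.
0xC1850590 = 3246720400.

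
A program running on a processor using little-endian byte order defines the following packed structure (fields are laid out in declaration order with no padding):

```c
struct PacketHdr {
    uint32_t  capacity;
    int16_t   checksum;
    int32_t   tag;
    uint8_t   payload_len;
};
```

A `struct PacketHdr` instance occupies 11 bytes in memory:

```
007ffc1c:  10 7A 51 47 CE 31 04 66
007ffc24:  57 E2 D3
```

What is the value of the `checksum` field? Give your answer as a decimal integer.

12750

`checksum` follows `capacity` (4 bytes), so it starts at byte offset 4 and occupies 2 bytes.
Bytes at offsets 4..5: CE 31.
Little-endian: lowest address holds the least-significant byte.
Reassemble most-significant byte first: 31 CE → 0x31CE.
0x31CE = 12750.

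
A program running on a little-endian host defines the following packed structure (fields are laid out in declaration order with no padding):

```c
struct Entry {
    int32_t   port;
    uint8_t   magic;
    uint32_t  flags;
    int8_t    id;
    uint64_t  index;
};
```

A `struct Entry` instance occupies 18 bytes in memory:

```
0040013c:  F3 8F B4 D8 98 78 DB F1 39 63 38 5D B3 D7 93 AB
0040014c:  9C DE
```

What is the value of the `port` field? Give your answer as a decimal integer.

-659255309

`port` is the first field, at byte offset 0, occupying 4 bytes.
Bytes at offsets 0..3: F3 8F B4 D8.
Little-endian: lowest address holds the least-significant byte.
Reassemble most-significant byte first: D8 B4 8F F3 → 0xD8B48FF3.
Top bit is set, so as a signed 32-bit value this is 0xD8B48FF3 − 2^32 = -659255309.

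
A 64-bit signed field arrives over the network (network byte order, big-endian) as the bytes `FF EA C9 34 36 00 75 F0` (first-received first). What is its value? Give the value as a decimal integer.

In big-endian order the high byte comes first in memory.
The bytes are already most-significant first: 0xFFEAC934360075F0.
Top bit is set, so as a signed 64-bit value this is 0xFFEAC934360075F0 − 2^64 = -5971223406152208.

-5971223406152208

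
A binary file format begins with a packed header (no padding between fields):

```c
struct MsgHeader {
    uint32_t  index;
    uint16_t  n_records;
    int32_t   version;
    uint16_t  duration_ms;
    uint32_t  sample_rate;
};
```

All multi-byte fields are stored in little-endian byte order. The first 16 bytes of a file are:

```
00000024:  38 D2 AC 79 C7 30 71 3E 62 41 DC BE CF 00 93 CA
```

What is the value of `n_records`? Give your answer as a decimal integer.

12487

`n_records` follows `index` (4 bytes), so it starts at byte offset 4 and occupies 2 bytes.
Bytes at offsets 4..5: C7 30.
Little-endian: lowest address holds the least-significant byte.
Reassemble most-significant byte first: 30 C7 → 0x30C7.
0x30C7 = 12487.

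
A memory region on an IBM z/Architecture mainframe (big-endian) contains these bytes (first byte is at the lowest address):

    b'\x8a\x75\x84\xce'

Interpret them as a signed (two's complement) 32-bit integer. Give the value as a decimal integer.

In big-endian order the high byte comes first in memory.
The bytes are already most-significant first: 0x8A7584CE.
Top bit is set, so as a signed 32-bit value this is 0x8A7584CE − 2^32 = -1972009778.

-1972009778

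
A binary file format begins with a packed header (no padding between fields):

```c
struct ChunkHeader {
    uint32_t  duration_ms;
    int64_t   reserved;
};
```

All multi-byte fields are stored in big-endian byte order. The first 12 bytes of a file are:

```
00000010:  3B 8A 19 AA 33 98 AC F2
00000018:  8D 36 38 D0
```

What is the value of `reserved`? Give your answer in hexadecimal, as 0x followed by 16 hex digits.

0x3398ACF28D3638D0

`reserved` follows `duration_ms` (4 bytes), so it starts at byte offset 4 and occupies 8 bytes.
Bytes at offsets 4..11: 33 98 AC F2 8D 36 38 D0.
Big-endian: lowest address holds the most-significant byte.
The bytes are already most-significant first: 0x3398ACF28D3638D0.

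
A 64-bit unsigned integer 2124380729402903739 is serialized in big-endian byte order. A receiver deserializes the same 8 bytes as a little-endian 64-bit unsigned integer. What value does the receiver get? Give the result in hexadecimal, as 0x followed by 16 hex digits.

2124380729402903739 in 64-bit hexadecimal is 0x1D7B510497BECCBB.
Stored big-endian, the bytes at ascending addresses are 1D 7B 51 04 97 BE CC BB.
Read back as little-endian, the first byte is least significant, giving 0xBBCCBE9704517B1D.

0xBBCCBE9704517B1D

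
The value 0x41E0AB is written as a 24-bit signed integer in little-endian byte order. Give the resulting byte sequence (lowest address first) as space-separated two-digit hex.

Split into bytes (most-significant first): 41 E0 AB.
Little-endian: lowest address holds the least-significant byte.
So at ascending addresses the bytes are AB E0 41.

AB E0 41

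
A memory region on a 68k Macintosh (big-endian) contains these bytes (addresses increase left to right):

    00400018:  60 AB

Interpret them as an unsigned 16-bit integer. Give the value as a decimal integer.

Big-endian stores the most-significant byte at the lowest address.
The bytes are already most-significant first: 0x60AB.
0x60AB = 24747.

24747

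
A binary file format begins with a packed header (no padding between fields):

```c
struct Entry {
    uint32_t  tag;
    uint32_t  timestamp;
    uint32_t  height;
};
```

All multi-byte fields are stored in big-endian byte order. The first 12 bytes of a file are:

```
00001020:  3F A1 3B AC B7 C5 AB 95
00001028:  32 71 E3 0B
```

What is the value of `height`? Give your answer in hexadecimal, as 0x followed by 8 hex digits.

0x3271E30B

`height` follows `tag` (4 B), `timestamp` (4 B), so it starts at offset 4 + 4 = 8 and occupies 4 bytes.
Bytes at offsets 8..11: 32 71 E3 0B.
In big-endian order the high byte comes first in memory.
The bytes are already most-significant first: 0x3271E30B.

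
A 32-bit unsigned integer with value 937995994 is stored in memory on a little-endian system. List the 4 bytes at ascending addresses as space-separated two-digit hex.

937995994 in hexadecimal, padded to 32 bits, is 0x37E8AEDA.
Split into bytes (most-significant first): 37 E8 AE DA.
Little-endian stores the least-significant byte at the lowest address.
So at ascending addresses the bytes are DA AE E8 37.

DA AE E8 37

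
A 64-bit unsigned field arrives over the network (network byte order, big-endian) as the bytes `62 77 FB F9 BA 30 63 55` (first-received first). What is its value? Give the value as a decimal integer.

Big-endian: lowest address holds the most-significant byte.
The bytes are already most-significant first: 0x6277FBF9BA306355.
0x6277FBF9BA306355 = 7095416787934667605.

7095416787934667605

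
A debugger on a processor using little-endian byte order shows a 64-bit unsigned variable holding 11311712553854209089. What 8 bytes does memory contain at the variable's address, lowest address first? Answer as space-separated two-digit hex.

11311712553854209089 in hexadecimal, padded to 64 bits, is 0x9CFB46A2BDCE8C41.
Split into bytes (most-significant first): 9C FB 46 A2 BD CE 8C 41.
In little-endian order the low byte comes first in memory.
So at ascending addresses the bytes are 41 8C CE BD A2 46 FB 9C.

41 8C CE BD A2 46 FB 9C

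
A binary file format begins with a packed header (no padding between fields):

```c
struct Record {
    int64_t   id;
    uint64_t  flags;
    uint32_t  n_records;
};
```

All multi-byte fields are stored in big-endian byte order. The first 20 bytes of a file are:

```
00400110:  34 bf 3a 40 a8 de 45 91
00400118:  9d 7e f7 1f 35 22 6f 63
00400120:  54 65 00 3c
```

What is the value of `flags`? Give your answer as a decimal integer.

`flags` follows `id` (8 bytes), so it starts at byte offset 8 and occupies 8 bytes.
Bytes at offsets 8..15: 9D 7E F7 1F 35 22 6F 63.
In big-endian order the high byte comes first in memory.
The bytes are already most-significant first: 0x9D7EF71F35226F63.
0x9D7EF71F35226F63 = 11348779824427724643.

11348779824427724643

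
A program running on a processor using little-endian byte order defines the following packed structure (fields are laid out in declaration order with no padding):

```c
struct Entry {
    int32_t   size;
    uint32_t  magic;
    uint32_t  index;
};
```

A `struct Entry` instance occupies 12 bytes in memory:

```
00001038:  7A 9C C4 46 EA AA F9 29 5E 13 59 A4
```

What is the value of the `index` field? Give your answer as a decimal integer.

2757301086

`index` follows `size` (4 B), `magic` (4 B), so it starts at offset 4 + 4 = 8 and occupies 4 bytes.
Bytes at offsets 8..11: 5E 13 59 A4.
Little-endian: lowest address holds the least-significant byte.
Reassemble most-significant byte first: A4 59 13 5E → 0xA459135E.
0xA459135E = 2757301086.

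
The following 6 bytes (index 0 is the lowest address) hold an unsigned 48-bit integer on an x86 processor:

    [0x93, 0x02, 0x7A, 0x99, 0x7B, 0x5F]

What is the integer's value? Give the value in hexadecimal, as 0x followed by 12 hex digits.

0x5F7B997A0293

Little-endian stores the least-significant byte at the lowest address.
Reassemble most-significant byte first: 5F 7B 99 7A 02 93 → 0x5F7B997A0293.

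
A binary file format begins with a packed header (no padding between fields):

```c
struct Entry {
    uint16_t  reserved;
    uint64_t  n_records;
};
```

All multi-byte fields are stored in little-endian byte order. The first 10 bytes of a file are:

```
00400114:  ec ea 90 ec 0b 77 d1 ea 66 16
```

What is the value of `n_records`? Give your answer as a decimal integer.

1614235701825236112

`n_records` follows `reserved` (2 bytes), so it starts at byte offset 2 and occupies 8 bytes.
Bytes at offsets 2..9: 90 EC 0B 77 D1 EA 66 16.
Little-endian: lowest address holds the least-significant byte.
Reassemble most-significant byte first: 16 66 EA D1 77 0B EC 90 → 0x1666EAD1770BEC90.
0x1666EAD1770BEC90 = 1614235701825236112.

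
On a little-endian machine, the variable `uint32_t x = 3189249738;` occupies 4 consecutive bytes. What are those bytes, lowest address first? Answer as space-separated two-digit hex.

CA 16 18 BE

3189249738 in hexadecimal, padded to 32 bits, is 0xBE1816CA.
Split into bytes (most-significant first): BE 18 16 CA.
Little-endian: lowest address holds the least-significant byte.
So at ascending addresses the bytes are CA 16 18 BE.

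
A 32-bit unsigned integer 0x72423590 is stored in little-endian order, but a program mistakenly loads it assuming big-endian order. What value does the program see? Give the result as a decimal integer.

2419409522

Stored little-endian, the bytes at ascending addresses are 90 35 42 72.
Read back as big-endian, the last byte is least significant, giving 0x90354272.
0x90354272 = 2419409522.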